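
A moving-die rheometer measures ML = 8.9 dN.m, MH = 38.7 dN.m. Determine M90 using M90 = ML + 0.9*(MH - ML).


M90 = ML + 0.9 * (MH - ML)
M90 = 8.9 + 0.9 * (38.7 - 8.9)
M90 = 8.9 + 0.9 * 29.8
M90 = 35.72 dN.m

35.72 dN.m


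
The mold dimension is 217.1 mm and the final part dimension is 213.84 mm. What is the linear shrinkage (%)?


Shrinkage = (mold - part) / mold * 100
= (217.1 - 213.84) / 217.1 * 100
= 3.26 / 217.1 * 100
= 1.5%

1.5%


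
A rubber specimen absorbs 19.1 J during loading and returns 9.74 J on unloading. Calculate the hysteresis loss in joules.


Hysteresis loss = loading - unloading
= 19.1 - 9.74
= 9.36 J

9.36 J


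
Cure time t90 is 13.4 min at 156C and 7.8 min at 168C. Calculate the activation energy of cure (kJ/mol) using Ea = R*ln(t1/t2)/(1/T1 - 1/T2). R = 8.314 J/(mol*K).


T1 = 429.15 K, T2 = 441.15 K
1/T1 - 1/T2 = 6.3385e-05
ln(t1/t2) = ln(13.4/7.8) = 0.5411
Ea = 8.314 * 0.5411 / 6.3385e-05 = 70978.4592 J/mol
Ea = 70.98 kJ/mol

70.98 kJ/mol


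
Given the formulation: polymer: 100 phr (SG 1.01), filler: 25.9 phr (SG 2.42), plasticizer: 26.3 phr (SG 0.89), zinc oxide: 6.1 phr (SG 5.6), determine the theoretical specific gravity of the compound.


Sum of weights = 158.3
Volume contributions:
  polymer: 100/1.01 = 99.0099
  filler: 25.9/2.42 = 10.7025
  plasticizer: 26.3/0.89 = 29.5506
  zinc oxide: 6.1/5.6 = 1.0893
Sum of volumes = 140.3522
SG = 158.3 / 140.3522 = 1.128

SG = 1.128


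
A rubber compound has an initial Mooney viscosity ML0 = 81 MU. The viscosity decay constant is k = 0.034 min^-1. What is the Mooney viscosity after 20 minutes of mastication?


ML = ML0 * exp(-k * t)
ML = 81 * exp(-0.034 * 20)
ML = 81 * 0.5066
ML = 41.04 MU

41.04 MU


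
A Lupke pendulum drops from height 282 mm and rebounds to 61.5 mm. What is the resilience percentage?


Resilience = h_rebound / h_drop * 100
= 61.5 / 282 * 100
= 21.8%

21.8%


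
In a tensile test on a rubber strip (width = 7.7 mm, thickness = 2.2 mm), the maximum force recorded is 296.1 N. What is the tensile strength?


Area = width * thickness = 7.7 * 2.2 = 16.94 mm^2
TS = force / area = 296.1 / 16.94 = 17.48 MPa

17.48 MPa


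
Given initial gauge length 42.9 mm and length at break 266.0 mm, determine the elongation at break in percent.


Elongation = (Lf - L0) / L0 * 100
= (266.0 - 42.9) / 42.9 * 100
= 223.1 / 42.9 * 100
= 520.0%

520.0%


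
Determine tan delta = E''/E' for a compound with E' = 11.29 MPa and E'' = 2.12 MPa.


tan delta = E'' / E'
= 2.12 / 11.29
= 0.1878

tan delta = 0.1878


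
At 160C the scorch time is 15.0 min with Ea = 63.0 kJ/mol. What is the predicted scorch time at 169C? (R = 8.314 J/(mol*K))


Convert temperatures: T1 = 160 + 273.15 = 433.15 K, T2 = 169 + 273.15 = 442.15 K
ts2_new = 15.0 * exp(63000 / 8.314 * (1/442.15 - 1/433.15))
1/T2 - 1/T1 = -4.6993e-05
ts2_new = 10.51 min

10.51 min


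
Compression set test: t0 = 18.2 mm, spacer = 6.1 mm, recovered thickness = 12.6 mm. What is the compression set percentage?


CS = (t0 - recovered) / (t0 - ts) * 100
= (18.2 - 12.6) / (18.2 - 6.1) * 100
= 5.6 / 12.1 * 100
= 46.3%

46.3%


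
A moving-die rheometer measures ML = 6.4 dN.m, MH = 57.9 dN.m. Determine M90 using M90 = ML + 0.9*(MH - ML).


M90 = ML + 0.9 * (MH - ML)
M90 = 6.4 + 0.9 * (57.9 - 6.4)
M90 = 6.4 + 0.9 * 51.5
M90 = 52.75 dN.m

52.75 dN.m


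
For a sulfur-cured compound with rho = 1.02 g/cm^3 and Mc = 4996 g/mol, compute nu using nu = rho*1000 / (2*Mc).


nu = rho * 1000 / (2 * Mc)
nu = 1.02 * 1000 / (2 * 4996)
nu = 1020.0 / 9992
nu = 0.1021 mol/L

0.1021 mol/L


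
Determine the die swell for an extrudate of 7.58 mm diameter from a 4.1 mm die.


Die swell ratio = D_extrudate / D_die
= 7.58 / 4.1
= 1.849

Die swell = 1.849


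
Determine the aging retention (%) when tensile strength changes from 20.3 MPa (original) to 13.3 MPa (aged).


Retention = aged / original * 100
= 13.3 / 20.3 * 100
= 65.5%

65.5%


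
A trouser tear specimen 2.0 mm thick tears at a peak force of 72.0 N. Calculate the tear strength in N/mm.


Tear strength = force / thickness
= 72.0 / 2.0
= 36.0 N/mm

36.0 N/mm


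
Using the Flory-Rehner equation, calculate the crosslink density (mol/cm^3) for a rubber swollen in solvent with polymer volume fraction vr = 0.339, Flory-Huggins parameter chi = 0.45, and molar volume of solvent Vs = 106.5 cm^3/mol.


ln(1 - vr) = ln(1 - 0.339) = -0.4140
Numerator = -((-0.4140) + 0.339 + 0.45 * 0.339^2) = 0.0233
Denominator = 106.5 * (0.339^(1/3) - 0.339/2) = 56.2073
nu = 0.0233 / 56.2073 = 4.1431e-04 mol/cm^3

4.1431e-04 mol/cm^3


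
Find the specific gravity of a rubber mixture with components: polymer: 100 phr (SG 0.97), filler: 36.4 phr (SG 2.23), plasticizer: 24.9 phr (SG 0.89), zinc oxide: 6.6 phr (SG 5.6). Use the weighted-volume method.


Sum of weights = 167.9
Volume contributions:
  polymer: 100/0.97 = 103.0928
  filler: 36.4/2.23 = 16.3229
  plasticizer: 24.9/0.89 = 27.9775
  zinc oxide: 6.6/5.6 = 1.1786
Sum of volumes = 148.5718
SG = 167.9 / 148.5718 = 1.13

SG = 1.13


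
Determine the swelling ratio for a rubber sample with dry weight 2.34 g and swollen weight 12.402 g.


Q = W_swollen / W_dry
Q = 12.402 / 2.34
Q = 5.3

Q = 5.3


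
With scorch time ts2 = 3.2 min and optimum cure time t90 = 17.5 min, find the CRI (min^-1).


CRI = 100 / (t90 - ts2)
= 100 / (17.5 - 3.2)
= 100 / 14.3
= 6.99 min^-1

6.99 min^-1


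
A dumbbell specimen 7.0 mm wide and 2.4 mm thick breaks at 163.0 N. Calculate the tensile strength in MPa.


Area = width * thickness = 7.0 * 2.4 = 16.8 mm^2
TS = force / area = 163.0 / 16.8 = 9.7 MPa

9.7 MPa


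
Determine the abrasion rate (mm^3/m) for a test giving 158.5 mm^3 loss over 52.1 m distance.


Rate = volume_loss / distance
= 158.5 / 52.1
= 3.042 mm^3/m

3.042 mm^3/m


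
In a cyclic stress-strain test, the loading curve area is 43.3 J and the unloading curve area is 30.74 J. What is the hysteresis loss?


Hysteresis loss = loading - unloading
= 43.3 - 30.74
= 12.56 J

12.56 J


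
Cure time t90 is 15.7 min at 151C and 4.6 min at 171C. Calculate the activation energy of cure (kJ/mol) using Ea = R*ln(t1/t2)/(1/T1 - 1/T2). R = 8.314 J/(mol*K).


T1 = 424.15 K, T2 = 444.15 K
1/T1 - 1/T2 = 1.0616e-04
ln(t1/t2) = ln(15.7/4.6) = 1.2276
Ea = 8.314 * 1.2276 / 1.0616e-04 = 96136.3439 J/mol
Ea = 96.14 kJ/mol

96.14 kJ/mol


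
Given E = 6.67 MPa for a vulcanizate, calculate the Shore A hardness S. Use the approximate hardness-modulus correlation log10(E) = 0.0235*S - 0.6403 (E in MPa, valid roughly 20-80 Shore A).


log10(E) = 0.0235*S - 0.6403  =>  S = (log10(E) + 0.6403) / 0.0235
log10(6.67) = 0.824126
S = (0.824126 + 0.6403) / 0.0235 = 1.464426 / 0.0235
S = 62.3

Shore A = 62.3


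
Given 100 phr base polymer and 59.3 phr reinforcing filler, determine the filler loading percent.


Filler % = filler / (rubber + filler) * 100
= 59.3 / (100 + 59.3) * 100
= 59.3 / 159.3 * 100
= 37.23%

37.23%


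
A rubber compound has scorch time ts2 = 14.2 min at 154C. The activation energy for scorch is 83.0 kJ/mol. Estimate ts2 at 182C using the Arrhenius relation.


Convert temperatures: T1 = 154 + 273.15 = 427.15 K, T2 = 182 + 273.15 = 455.15 K
ts2_new = 14.2 * exp(83000 / 8.314 * (1/455.15 - 1/427.15))
1/T2 - 1/T1 = -1.4402e-04
ts2_new = 3.37 min

3.37 min


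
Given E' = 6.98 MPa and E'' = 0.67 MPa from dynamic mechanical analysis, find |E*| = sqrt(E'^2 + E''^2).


|E*| = sqrt(E'^2 + E''^2)
= sqrt(6.98^2 + 0.67^2)
= sqrt(48.7204 + 0.4489)
= 7.012 MPa

7.012 MPa


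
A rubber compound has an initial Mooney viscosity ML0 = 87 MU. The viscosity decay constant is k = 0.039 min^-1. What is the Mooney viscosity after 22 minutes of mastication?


ML = ML0 * exp(-k * t)
ML = 87 * exp(-0.039 * 22)
ML = 87 * 0.4240
ML = 36.89 MU

36.89 MU


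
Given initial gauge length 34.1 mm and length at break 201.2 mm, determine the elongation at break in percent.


Elongation = (Lf - L0) / L0 * 100
= (201.2 - 34.1) / 34.1 * 100
= 167.1 / 34.1 * 100
= 490.0%

490.0%


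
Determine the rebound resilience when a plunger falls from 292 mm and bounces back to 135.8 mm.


Resilience = h_rebound / h_drop * 100
= 135.8 / 292 * 100
= 46.5%

46.5%


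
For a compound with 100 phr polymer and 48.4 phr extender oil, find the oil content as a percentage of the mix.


Oil % = oil / (100 + oil) * 100
= 48.4 / (100 + 48.4) * 100
= 48.4 / 148.4 * 100
= 32.61%

32.61%


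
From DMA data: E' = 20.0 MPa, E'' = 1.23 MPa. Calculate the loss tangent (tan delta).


tan delta = E'' / E'
= 1.23 / 20.0
= 0.0615

tan delta = 0.0615


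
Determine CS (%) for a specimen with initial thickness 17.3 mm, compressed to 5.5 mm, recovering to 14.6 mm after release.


CS = (t0 - recovered) / (t0 - ts) * 100
= (17.3 - 14.6) / (17.3 - 5.5) * 100
= 2.7 / 11.8 * 100
= 22.9%

22.9%


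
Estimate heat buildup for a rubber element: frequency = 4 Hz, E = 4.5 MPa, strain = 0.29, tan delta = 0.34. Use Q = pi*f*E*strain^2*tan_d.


Q = pi * f * E * strain^2 * tan_d
= pi * 4 * 4.5 * 0.29^2 * 0.34
= pi * 4 * 4.5 * 0.0841 * 0.34
= 1.6170

Q = 1.6170


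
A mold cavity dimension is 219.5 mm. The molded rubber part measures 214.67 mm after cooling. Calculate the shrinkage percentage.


Shrinkage = (mold - part) / mold * 100
= (219.5 - 214.67) / 219.5 * 100
= 4.83 / 219.5 * 100
= 2.2%

2.2%


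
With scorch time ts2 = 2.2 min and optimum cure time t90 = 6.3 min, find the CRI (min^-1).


CRI = 100 / (t90 - ts2)
= 100 / (6.3 - 2.2)
= 100 / 4.1
= 24.39 min^-1

24.39 min^-1


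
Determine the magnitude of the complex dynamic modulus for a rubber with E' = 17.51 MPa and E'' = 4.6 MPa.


|E*| = sqrt(E'^2 + E''^2)
= sqrt(17.51^2 + 4.6^2)
= sqrt(306.6001 + 21.1600)
= 18.104 MPa

18.104 MPa


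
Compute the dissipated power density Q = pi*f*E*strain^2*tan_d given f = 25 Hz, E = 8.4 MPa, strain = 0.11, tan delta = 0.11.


Q = pi * f * E * strain^2 * tan_d
= pi * 25 * 8.4 * 0.11^2 * 0.11
= pi * 25 * 8.4 * 0.0121 * 0.11
= 0.8781

Q = 0.8781


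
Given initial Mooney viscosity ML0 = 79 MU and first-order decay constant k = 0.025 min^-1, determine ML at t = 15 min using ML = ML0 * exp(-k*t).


ML = ML0 * exp(-k * t)
ML = 79 * exp(-0.025 * 15)
ML = 79 * 0.6873
ML = 54.3 MU

54.3 MU


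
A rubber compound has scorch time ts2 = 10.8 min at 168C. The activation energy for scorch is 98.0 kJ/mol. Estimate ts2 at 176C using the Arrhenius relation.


Convert temperatures: T1 = 168 + 273.15 = 441.15 K, T2 = 176 + 273.15 = 449.15 K
ts2_new = 10.8 * exp(98000 / 8.314 * (1/449.15 - 1/441.15))
1/T2 - 1/T1 = -4.0375e-05
ts2_new = 6.71 min

6.71 min


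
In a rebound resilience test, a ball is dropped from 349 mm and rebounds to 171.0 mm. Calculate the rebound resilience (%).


Resilience = h_rebound / h_drop * 100
= 171.0 / 349 * 100
= 49.0%

49.0%


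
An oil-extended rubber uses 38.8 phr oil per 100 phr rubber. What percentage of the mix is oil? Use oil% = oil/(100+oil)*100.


Oil % = oil / (100 + oil) * 100
= 38.8 / (100 + 38.8) * 100
= 38.8 / 138.8 * 100
= 27.95%

27.95%


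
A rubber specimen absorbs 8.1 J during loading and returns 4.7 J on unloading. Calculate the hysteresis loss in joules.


Hysteresis loss = loading - unloading
= 8.1 - 4.7
= 3.4 J

3.4 J


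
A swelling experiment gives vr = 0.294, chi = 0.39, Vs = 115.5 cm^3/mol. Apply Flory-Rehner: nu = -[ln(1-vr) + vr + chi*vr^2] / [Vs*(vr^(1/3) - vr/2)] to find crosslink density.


ln(1 - vr) = ln(1 - 0.294) = -0.3481
Numerator = -((-0.3481) + 0.294 + 0.39 * 0.294^2) = 0.0204
Denominator = 115.5 * (0.294^(1/3) - 0.294/2) = 59.8221
nu = 0.0204 / 59.8221 = 3.4151e-04 mol/cm^3

3.4151e-04 mol/cm^3


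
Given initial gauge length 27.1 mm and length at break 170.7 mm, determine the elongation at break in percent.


Elongation = (Lf - L0) / L0 * 100
= (170.7 - 27.1) / 27.1 * 100
= 143.6 / 27.1 * 100
= 529.9%

529.9%


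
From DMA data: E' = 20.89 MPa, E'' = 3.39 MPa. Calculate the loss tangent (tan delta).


tan delta = E'' / E'
= 3.39 / 20.89
= 0.1623

tan delta = 0.1623


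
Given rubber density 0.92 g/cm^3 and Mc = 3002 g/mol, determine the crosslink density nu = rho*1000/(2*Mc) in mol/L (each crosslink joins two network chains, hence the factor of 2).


nu = rho * 1000 / (2 * Mc)
nu = 0.92 * 1000 / (2 * 3002)
nu = 920.0 / 6004
nu = 0.1532 mol/L

0.1532 mol/L


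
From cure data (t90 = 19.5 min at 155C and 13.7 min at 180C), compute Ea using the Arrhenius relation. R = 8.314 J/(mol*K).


T1 = 428.15 K, T2 = 453.15 K
1/T1 - 1/T2 = 1.2886e-04
ln(t1/t2) = ln(19.5/13.7) = 0.3530
Ea = 8.314 * 0.3530 / 1.2886e-04 = 22777.4747 J/mol
Ea = 22.78 kJ/mol

22.78 kJ/mol


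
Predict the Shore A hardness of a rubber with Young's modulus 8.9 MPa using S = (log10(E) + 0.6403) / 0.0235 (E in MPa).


log10(E) = 0.0235*S - 0.6403  =>  S = (log10(E) + 0.6403) / 0.0235
log10(8.9) = 0.949390
S = (0.949390 + 0.6403) / 0.0235 = 1.589690 / 0.0235
S = 67.6

Shore A = 67.6


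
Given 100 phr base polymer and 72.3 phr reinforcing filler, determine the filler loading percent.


Filler % = filler / (rubber + filler) * 100
= 72.3 / (100 + 72.3) * 100
= 72.3 / 172.3 * 100
= 41.96%

41.96%


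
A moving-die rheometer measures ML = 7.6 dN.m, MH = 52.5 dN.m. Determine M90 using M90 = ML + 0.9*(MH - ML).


M90 = ML + 0.9 * (MH - ML)
M90 = 7.6 + 0.9 * (52.5 - 7.6)
M90 = 7.6 + 0.9 * 44.9
M90 = 48.01 dN.m

48.01 dN.m


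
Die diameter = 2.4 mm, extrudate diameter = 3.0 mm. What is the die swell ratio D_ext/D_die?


Die swell ratio = D_extrudate / D_die
= 3.0 / 2.4
= 1.25

Die swell = 1.25


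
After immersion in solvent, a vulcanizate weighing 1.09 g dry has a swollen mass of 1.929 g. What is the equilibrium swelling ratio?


Q = W_swollen / W_dry
Q = 1.929 / 1.09
Q = 1.77

Q = 1.77


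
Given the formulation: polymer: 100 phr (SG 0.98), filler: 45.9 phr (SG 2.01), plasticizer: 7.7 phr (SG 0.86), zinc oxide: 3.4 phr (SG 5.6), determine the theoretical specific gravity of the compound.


Sum of weights = 157.0
Volume contributions:
  polymer: 100/0.98 = 102.0408
  filler: 45.9/2.01 = 22.8358
  plasticizer: 7.7/0.86 = 8.9535
  zinc oxide: 3.4/5.6 = 0.6071
Sum of volumes = 134.4373
SG = 157.0 / 134.4373 = 1.168

SG = 1.168


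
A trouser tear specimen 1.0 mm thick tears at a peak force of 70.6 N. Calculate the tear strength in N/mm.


Tear strength = force / thickness
= 70.6 / 1.0
= 70.6 N/mm

70.6 N/mm


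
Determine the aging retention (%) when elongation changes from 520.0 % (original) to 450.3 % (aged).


Retention = aged / original * 100
= 450.3 / 520.0 * 100
= 86.6%

86.6%


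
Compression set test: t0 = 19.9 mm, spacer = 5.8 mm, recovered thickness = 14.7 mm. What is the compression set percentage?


CS = (t0 - recovered) / (t0 - ts) * 100
= (19.9 - 14.7) / (19.9 - 5.8) * 100
= 5.2 / 14.1 * 100
= 36.9%

36.9%


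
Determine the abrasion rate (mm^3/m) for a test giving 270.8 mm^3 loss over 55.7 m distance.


Rate = volume_loss / distance
= 270.8 / 55.7
= 4.862 mm^3/m

4.862 mm^3/m


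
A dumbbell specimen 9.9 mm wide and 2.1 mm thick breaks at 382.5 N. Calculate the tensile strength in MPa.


Area = width * thickness = 9.9 * 2.1 = 20.79 mm^2
TS = force / area = 382.5 / 20.79 = 18.4 MPa

18.4 MPa


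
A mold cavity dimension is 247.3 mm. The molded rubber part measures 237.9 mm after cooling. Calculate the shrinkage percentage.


Shrinkage = (mold - part) / mold * 100
= (247.3 - 237.9) / 247.3 * 100
= 9.4 / 247.3 * 100
= 3.8%

3.8%


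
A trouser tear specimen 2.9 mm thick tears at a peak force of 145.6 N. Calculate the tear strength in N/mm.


Tear strength = force / thickness
= 145.6 / 2.9
= 50.21 N/mm

50.21 N/mm


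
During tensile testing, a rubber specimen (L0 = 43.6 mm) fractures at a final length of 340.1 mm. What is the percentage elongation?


Elongation = (Lf - L0) / L0 * 100
= (340.1 - 43.6) / 43.6 * 100
= 296.5 / 43.6 * 100
= 680.0%

680.0%


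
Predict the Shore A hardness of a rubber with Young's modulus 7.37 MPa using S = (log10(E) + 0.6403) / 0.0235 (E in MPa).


log10(E) = 0.0235*S - 0.6403  =>  S = (log10(E) + 0.6403) / 0.0235
log10(7.37) = 0.867467
S = (0.867467 + 0.6403) / 0.0235 = 1.507767 / 0.0235
S = 64.2

Shore A = 64.2


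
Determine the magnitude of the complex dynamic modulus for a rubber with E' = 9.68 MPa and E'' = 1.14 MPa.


|E*| = sqrt(E'^2 + E''^2)
= sqrt(9.68^2 + 1.14^2)
= sqrt(93.7024 + 1.2996)
= 9.747 MPa

9.747 MPa


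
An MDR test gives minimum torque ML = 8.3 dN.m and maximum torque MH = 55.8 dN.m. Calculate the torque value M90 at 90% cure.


M90 = ML + 0.9 * (MH - ML)
M90 = 8.3 + 0.9 * (55.8 - 8.3)
M90 = 8.3 + 0.9 * 47.5
M90 = 51.05 dN.m

51.05 dN.m


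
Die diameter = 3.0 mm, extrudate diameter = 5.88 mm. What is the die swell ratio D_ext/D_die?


Die swell ratio = D_extrudate / D_die
= 5.88 / 3.0
= 1.96

Die swell = 1.96


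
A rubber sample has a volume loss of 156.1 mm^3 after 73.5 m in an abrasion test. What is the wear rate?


Rate = volume_loss / distance
= 156.1 / 73.5
= 2.124 mm^3/m

2.124 mm^3/m


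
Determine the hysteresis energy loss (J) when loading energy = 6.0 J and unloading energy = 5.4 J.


Hysteresis loss = loading - unloading
= 6.0 - 5.4
= 0.6 J

0.6 J


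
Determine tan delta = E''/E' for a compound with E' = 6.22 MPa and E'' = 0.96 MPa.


tan delta = E'' / E'
= 0.96 / 6.22
= 0.1543

tan delta = 0.1543


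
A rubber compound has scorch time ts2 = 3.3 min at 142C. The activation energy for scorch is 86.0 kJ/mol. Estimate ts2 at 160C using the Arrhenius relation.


Convert temperatures: T1 = 142 + 273.15 = 415.15 K, T2 = 160 + 273.15 = 433.15 K
ts2_new = 3.3 * exp(86000 / 8.314 * (1/433.15 - 1/415.15))
1/T2 - 1/T1 = -1.0010e-04
ts2_new = 1.17 min

1.17 min


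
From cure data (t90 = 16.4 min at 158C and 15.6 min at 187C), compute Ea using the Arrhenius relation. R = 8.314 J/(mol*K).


T1 = 431.15 K, T2 = 460.15 K
1/T1 - 1/T2 = 1.4617e-04
ln(t1/t2) = ln(16.4/15.6) = 0.0500
Ea = 8.314 * 0.0500 / 1.4617e-04 = 2844.4634 J/mol
Ea = 2.84 kJ/mol

2.84 kJ/mol


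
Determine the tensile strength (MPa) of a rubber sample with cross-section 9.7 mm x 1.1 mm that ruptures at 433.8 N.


Area = width * thickness = 9.7 * 1.1 = 10.67 mm^2
TS = force / area = 433.8 / 10.67 = 40.66 MPa

40.66 MPa


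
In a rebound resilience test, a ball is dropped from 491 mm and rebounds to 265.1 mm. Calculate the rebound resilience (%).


Resilience = h_rebound / h_drop * 100
= 265.1 / 491 * 100
= 54.0%

54.0%


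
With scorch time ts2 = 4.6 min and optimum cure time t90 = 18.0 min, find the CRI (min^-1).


CRI = 100 / (t90 - ts2)
= 100 / (18.0 - 4.6)
= 100 / 13.4
= 7.46 min^-1

7.46 min^-1


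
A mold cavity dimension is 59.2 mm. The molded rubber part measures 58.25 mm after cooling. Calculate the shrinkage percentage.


Shrinkage = (mold - part) / mold * 100
= (59.2 - 58.25) / 59.2 * 100
= 0.95 / 59.2 * 100
= 1.6%

1.6%


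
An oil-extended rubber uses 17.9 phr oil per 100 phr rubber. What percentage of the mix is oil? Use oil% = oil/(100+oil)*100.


Oil % = oil / (100 + oil) * 100
= 17.9 / (100 + 17.9) * 100
= 17.9 / 117.9 * 100
= 15.18%

15.18%


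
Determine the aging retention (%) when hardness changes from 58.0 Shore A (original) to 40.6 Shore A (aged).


Retention = aged / original * 100
= 40.6 / 58.0 * 100
= 70.0%

70.0%


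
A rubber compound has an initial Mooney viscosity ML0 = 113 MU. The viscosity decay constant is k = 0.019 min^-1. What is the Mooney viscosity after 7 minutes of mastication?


ML = ML0 * exp(-k * t)
ML = 113 * exp(-0.019 * 7)
ML = 113 * 0.8755
ML = 98.93 MU

98.93 MU


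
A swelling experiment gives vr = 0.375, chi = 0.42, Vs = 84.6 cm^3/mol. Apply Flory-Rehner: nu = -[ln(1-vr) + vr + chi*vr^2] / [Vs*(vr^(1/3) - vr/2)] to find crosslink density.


ln(1 - vr) = ln(1 - 0.375) = -0.4700
Numerator = -((-0.4700) + 0.375 + 0.42 * 0.375^2) = 0.0359
Denominator = 84.6 * (0.375^(1/3) - 0.375/2) = 45.1447
nu = 0.0359 / 45.1447 = 7.9613e-04 mol/cm^3

7.9613e-04 mol/cm^3


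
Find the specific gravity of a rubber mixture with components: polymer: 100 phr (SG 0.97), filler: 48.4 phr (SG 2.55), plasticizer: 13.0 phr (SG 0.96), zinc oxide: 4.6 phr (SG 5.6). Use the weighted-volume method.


Sum of weights = 166.0
Volume contributions:
  polymer: 100/0.97 = 103.0928
  filler: 48.4/2.55 = 18.9804
  plasticizer: 13.0/0.96 = 13.5417
  zinc oxide: 4.6/5.6 = 0.8214
Sum of volumes = 136.4363
SG = 166.0 / 136.4363 = 1.217

SG = 1.217


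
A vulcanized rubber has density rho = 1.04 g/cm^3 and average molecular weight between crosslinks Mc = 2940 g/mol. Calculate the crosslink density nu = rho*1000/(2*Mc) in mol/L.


nu = rho * 1000 / (2 * Mc)
nu = 1.04 * 1000 / (2 * 2940)
nu = 1040.0 / 5880
nu = 0.1769 mol/L

0.1769 mol/L


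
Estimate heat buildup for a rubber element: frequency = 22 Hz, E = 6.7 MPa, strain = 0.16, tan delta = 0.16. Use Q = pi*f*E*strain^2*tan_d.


Q = pi * f * E * strain^2 * tan_d
= pi * 22 * 6.7 * 0.16^2 * 0.16
= pi * 22 * 6.7 * 0.0256 * 0.16
= 1.8967

Q = 1.8967


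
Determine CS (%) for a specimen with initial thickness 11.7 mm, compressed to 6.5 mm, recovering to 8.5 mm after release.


CS = (t0 - recovered) / (t0 - ts) * 100
= (11.7 - 8.5) / (11.7 - 6.5) * 100
= 3.2 / 5.2 * 100
= 61.5%

61.5%


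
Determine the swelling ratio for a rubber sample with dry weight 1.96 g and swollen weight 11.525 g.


Q = W_swollen / W_dry
Q = 11.525 / 1.96
Q = 5.88

Q = 5.88


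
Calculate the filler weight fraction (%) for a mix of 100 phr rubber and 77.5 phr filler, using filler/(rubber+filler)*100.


Filler % = filler / (rubber + filler) * 100
= 77.5 / (100 + 77.5) * 100
= 77.5 / 177.5 * 100
= 43.66%

43.66%


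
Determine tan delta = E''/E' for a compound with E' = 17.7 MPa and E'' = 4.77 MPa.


tan delta = E'' / E'
= 4.77 / 17.7
= 0.2695

tan delta = 0.2695


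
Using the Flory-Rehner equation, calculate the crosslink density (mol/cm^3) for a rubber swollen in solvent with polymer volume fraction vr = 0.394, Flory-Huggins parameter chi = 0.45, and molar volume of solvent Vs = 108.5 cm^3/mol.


ln(1 - vr) = ln(1 - 0.394) = -0.5009
Numerator = -((-0.5009) + 0.394 + 0.45 * 0.394^2) = 0.0370
Denominator = 108.5 * (0.394^(1/3) - 0.394/2) = 58.1673
nu = 0.0370 / 58.1673 = 6.3643e-04 mol/cm^3

6.3643e-04 mol/cm^3


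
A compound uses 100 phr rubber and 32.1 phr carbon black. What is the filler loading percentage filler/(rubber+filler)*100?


Filler % = filler / (rubber + filler) * 100
= 32.1 / (100 + 32.1) * 100
= 32.1 / 132.1 * 100
= 24.3%

24.3%


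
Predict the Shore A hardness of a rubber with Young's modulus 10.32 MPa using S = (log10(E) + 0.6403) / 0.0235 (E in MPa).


log10(E) = 0.0235*S - 0.6403  =>  S = (log10(E) + 0.6403) / 0.0235
log10(10.32) = 1.013680
S = (1.013680 + 0.6403) / 0.0235 = 1.653980 / 0.0235
S = 70.4

Shore A = 70.4


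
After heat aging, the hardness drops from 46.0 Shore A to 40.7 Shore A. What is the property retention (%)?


Retention = aged / original * 100
= 40.7 / 46.0 * 100
= 88.5%

88.5%


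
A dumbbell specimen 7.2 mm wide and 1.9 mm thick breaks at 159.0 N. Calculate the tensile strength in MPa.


Area = width * thickness = 7.2 * 1.9 = 13.68 mm^2
TS = force / area = 159.0 / 13.68 = 11.62 MPa

11.62 MPa


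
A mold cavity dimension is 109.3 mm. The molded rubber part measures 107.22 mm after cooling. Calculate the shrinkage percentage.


Shrinkage = (mold - part) / mold * 100
= (109.3 - 107.22) / 109.3 * 100
= 2.08 / 109.3 * 100
= 1.9%

1.9%


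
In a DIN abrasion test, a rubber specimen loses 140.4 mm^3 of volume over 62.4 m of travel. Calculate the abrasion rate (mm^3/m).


Rate = volume_loss / distance
= 140.4 / 62.4
= 2.25 mm^3/m

2.25 mm^3/m


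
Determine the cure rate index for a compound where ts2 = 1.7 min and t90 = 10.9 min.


CRI = 100 / (t90 - ts2)
= 100 / (10.9 - 1.7)
= 100 / 9.2
= 10.87 min^-1

10.87 min^-1


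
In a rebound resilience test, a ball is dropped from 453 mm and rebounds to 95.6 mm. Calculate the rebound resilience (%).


Resilience = h_rebound / h_drop * 100
= 95.6 / 453 * 100
= 21.1%

21.1%


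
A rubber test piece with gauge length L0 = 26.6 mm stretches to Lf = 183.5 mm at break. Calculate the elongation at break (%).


Elongation = (Lf - L0) / L0 * 100
= (183.5 - 26.6) / 26.6 * 100
= 156.9 / 26.6 * 100
= 589.8%

589.8%


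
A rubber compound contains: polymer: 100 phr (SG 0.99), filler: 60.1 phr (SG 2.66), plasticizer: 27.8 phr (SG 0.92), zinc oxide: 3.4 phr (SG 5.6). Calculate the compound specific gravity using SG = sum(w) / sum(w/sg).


Sum of weights = 191.3
Volume contributions:
  polymer: 100/0.99 = 101.0101
  filler: 60.1/2.66 = 22.5940
  plasticizer: 27.8/0.92 = 30.2174
  zinc oxide: 3.4/5.6 = 0.6071
Sum of volumes = 154.4286
SG = 191.3 / 154.4286 = 1.239

SG = 1.239


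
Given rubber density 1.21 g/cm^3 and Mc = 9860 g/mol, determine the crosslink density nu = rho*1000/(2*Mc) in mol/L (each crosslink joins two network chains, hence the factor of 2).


nu = rho * 1000 / (2 * Mc)
nu = 1.21 * 1000 / (2 * 9860)
nu = 1210.0 / 19720
nu = 0.0614 mol/L

0.0614 mol/L


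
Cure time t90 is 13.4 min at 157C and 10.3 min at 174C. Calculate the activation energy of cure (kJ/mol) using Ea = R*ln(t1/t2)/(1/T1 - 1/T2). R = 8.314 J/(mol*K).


T1 = 430.15 K, T2 = 447.15 K
1/T1 - 1/T2 = 8.8384e-05
ln(t1/t2) = ln(13.4/10.3) = 0.2631
Ea = 8.314 * 0.2631 / 8.8384e-05 = 24749.8719 J/mol
Ea = 24.75 kJ/mol

24.75 kJ/mol


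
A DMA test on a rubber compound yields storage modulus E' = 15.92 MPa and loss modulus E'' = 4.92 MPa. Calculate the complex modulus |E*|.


|E*| = sqrt(E'^2 + E''^2)
= sqrt(15.92^2 + 4.92^2)
= sqrt(253.4464 + 24.2064)
= 16.663 MPa

16.663 MPa


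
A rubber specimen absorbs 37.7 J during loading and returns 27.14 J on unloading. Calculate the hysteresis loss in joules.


Hysteresis loss = loading - unloading
= 37.7 - 27.14
= 10.56 J

10.56 J


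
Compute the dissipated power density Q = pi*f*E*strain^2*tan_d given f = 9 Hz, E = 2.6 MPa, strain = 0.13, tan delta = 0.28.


Q = pi * f * E * strain^2 * tan_d
= pi * 9 * 2.6 * 0.13^2 * 0.28
= pi * 9 * 2.6 * 0.0169 * 0.28
= 0.3479

Q = 0.3479


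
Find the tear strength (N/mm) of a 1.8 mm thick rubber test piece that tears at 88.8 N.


Tear strength = force / thickness
= 88.8 / 1.8
= 49.33 N/mm

49.33 N/mm


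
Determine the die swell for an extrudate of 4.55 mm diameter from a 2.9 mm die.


Die swell ratio = D_extrudate / D_die
= 4.55 / 2.9
= 1.569

Die swell = 1.569


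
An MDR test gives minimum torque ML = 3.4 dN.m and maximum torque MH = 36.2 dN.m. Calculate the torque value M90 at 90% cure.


M90 = ML + 0.9 * (MH - ML)
M90 = 3.4 + 0.9 * (36.2 - 3.4)
M90 = 3.4 + 0.9 * 32.8
M90 = 32.92 dN.m

32.92 dN.m


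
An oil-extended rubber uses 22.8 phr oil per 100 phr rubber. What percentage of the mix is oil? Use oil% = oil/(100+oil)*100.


Oil % = oil / (100 + oil) * 100
= 22.8 / (100 + 22.8) * 100
= 22.8 / 122.8 * 100
= 18.57%

18.57%


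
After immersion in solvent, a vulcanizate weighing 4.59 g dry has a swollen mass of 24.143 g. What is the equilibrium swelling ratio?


Q = W_swollen / W_dry
Q = 24.143 / 4.59
Q = 5.26

Q = 5.26


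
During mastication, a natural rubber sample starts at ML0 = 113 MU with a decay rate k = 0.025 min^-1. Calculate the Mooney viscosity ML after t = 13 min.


ML = ML0 * exp(-k * t)
ML = 113 * exp(-0.025 * 13)
ML = 113 * 0.7225
ML = 81.65 MU

81.65 MU


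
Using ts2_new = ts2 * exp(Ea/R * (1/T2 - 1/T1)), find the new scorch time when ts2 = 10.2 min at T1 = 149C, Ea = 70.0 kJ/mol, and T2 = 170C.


Convert temperatures: T1 = 149 + 273.15 = 422.15 K, T2 = 170 + 273.15 = 443.15 K
ts2_new = 10.2 * exp(70000 / 8.314 * (1/443.15 - 1/422.15))
1/T2 - 1/T1 = -1.1225e-04
ts2_new = 3.96 min

3.96 min


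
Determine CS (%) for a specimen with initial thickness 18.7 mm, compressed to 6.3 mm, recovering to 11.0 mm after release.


CS = (t0 - recovered) / (t0 - ts) * 100
= (18.7 - 11.0) / (18.7 - 6.3) * 100
= 7.7 / 12.4 * 100
= 62.1%

62.1%


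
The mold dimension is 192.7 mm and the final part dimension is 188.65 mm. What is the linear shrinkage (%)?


Shrinkage = (mold - part) / mold * 100
= (192.7 - 188.65) / 192.7 * 100
= 4.05 / 192.7 * 100
= 2.1%

2.1%


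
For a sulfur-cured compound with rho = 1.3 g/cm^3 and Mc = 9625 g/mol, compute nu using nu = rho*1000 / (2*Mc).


nu = rho * 1000 / (2 * Mc)
nu = 1.3 * 1000 / (2 * 9625)
nu = 1300.0 / 19250
nu = 0.0675 mol/L

0.0675 mol/L


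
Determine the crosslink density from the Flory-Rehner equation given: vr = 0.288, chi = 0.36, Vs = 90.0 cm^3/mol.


ln(1 - vr) = ln(1 - 0.288) = -0.3397
Numerator = -((-0.3397) + 0.288 + 0.36 * 0.288^2) = 0.0218
Denominator = 90.0 * (0.288^(1/3) - 0.288/2) = 46.4747
nu = 0.0218 / 46.4747 = 4.6945e-04 mol/cm^3

4.6945e-04 mol/cm^3


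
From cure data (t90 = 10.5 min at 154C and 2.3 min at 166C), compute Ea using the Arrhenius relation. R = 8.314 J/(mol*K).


T1 = 427.15 K, T2 = 439.15 K
1/T1 - 1/T2 = 6.3972e-05
ln(t1/t2) = ln(10.5/2.3) = 1.5185
Ea = 8.314 * 1.5185 / 6.3972e-05 = 197345.4794 J/mol
Ea = 197.35 kJ/mol

197.35 kJ/mol


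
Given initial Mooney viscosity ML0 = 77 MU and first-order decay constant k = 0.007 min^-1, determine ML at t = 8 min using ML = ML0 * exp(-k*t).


ML = ML0 * exp(-k * t)
ML = 77 * exp(-0.007 * 8)
ML = 77 * 0.9455
ML = 72.81 MU

72.81 MU


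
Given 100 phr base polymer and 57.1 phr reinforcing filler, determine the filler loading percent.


Filler % = filler / (rubber + filler) * 100
= 57.1 / (100 + 57.1) * 100
= 57.1 / 157.1 * 100
= 36.35%

36.35%


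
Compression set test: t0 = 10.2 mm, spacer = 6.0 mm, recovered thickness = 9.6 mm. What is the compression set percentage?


CS = (t0 - recovered) / (t0 - ts) * 100
= (10.2 - 9.6) / (10.2 - 6.0) * 100
= 0.6 / 4.2 * 100
= 14.3%

14.3%


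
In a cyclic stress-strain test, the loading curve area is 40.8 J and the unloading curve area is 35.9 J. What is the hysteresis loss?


Hysteresis loss = loading - unloading
= 40.8 - 35.9
= 4.9 J

4.9 J


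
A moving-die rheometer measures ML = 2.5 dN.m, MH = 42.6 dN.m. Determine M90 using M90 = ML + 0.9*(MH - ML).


M90 = ML + 0.9 * (MH - ML)
M90 = 2.5 + 0.9 * (42.6 - 2.5)
M90 = 2.5 + 0.9 * 40.1
M90 = 38.59 dN.m

38.59 dN.m


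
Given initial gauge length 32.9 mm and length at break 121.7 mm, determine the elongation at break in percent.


Elongation = (Lf - L0) / L0 * 100
= (121.7 - 32.9) / 32.9 * 100
= 88.8 / 32.9 * 100
= 269.9%

269.9%


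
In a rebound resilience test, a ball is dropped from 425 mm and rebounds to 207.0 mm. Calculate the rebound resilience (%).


Resilience = h_rebound / h_drop * 100
= 207.0 / 425 * 100
= 48.7%

48.7%


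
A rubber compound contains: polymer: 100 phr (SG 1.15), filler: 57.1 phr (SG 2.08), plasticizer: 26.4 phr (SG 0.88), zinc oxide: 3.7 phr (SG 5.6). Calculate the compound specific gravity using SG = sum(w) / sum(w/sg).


Sum of weights = 187.2
Volume contributions:
  polymer: 100/1.15 = 86.9565
  filler: 57.1/2.08 = 27.4519
  plasticizer: 26.4/0.88 = 30.0000
  zinc oxide: 3.7/5.6 = 0.6607
Sum of volumes = 145.0692
SG = 187.2 / 145.0692 = 1.29

SG = 1.29


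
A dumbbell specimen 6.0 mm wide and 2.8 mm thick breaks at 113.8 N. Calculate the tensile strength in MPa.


Area = width * thickness = 6.0 * 2.8 = 16.8 mm^2
TS = force / area = 113.8 / 16.8 = 6.77 MPa

6.77 MPa


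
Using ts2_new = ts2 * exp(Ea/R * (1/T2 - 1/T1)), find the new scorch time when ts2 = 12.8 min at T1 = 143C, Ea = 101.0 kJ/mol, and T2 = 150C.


Convert temperatures: T1 = 143 + 273.15 = 416.15 K, T2 = 150 + 273.15 = 423.15 K
ts2_new = 12.8 * exp(101000 / 8.314 * (1/423.15 - 1/416.15))
1/T2 - 1/T1 = -3.9752e-05
ts2_new = 7.9 min

7.9 min


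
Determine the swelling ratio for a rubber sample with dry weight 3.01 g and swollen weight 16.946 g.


Q = W_swollen / W_dry
Q = 16.946 / 3.01
Q = 5.63

Q = 5.63


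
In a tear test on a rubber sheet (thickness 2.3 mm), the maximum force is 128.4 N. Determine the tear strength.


Tear strength = force / thickness
= 128.4 / 2.3
= 55.83 N/mm

55.83 N/mm


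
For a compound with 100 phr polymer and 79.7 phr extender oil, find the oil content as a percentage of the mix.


Oil % = oil / (100 + oil) * 100
= 79.7 / (100 + 79.7) * 100
= 79.7 / 179.7 * 100
= 44.35%

44.35%


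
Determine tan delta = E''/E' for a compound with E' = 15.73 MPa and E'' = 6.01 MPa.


tan delta = E'' / E'
= 6.01 / 15.73
= 0.3821

tan delta = 0.3821


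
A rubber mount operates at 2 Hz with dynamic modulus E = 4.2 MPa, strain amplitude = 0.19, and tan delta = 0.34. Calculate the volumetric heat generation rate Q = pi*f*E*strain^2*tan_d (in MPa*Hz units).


Q = pi * f * E * strain^2 * tan_d
= pi * 2 * 4.2 * 0.19^2 * 0.34
= pi * 2 * 4.2 * 0.0361 * 0.34
= 0.3239

Q = 0.3239


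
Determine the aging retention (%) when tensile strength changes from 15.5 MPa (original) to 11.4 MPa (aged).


Retention = aged / original * 100
= 11.4 / 15.5 * 100
= 73.5%

73.5%


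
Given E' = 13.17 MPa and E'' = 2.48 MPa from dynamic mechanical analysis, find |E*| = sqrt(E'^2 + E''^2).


|E*| = sqrt(E'^2 + E''^2)
= sqrt(13.17^2 + 2.48^2)
= sqrt(173.4489 + 6.1504)
= 13.401 MPa

13.401 MPa


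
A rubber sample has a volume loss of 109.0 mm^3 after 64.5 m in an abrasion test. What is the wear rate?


Rate = volume_loss / distance
= 109.0 / 64.5
= 1.69 mm^3/m

1.69 mm^3/m


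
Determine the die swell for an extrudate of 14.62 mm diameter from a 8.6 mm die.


Die swell ratio = D_extrudate / D_die
= 14.62 / 8.6
= 1.7

Die swell = 1.7


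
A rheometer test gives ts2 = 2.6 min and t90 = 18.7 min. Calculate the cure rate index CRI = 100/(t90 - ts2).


CRI = 100 / (t90 - ts2)
= 100 / (18.7 - 2.6)
= 100 / 16.1
= 6.21 min^-1

6.21 min^-1


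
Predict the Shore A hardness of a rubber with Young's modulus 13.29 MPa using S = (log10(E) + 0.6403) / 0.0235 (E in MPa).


log10(E) = 0.0235*S - 0.6403  =>  S = (log10(E) + 0.6403) / 0.0235
log10(13.29) = 1.123525
S = (1.123525 + 0.6403) / 0.0235 = 1.763825 / 0.0235
S = 75.1

Shore A = 75.1


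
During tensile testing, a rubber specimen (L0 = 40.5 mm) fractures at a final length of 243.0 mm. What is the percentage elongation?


Elongation = (Lf - L0) / L0 * 100
= (243.0 - 40.5) / 40.5 * 100
= 202.5 / 40.5 * 100
= 500.0%

500.0%


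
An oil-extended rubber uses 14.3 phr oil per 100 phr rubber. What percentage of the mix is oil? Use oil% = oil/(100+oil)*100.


Oil % = oil / (100 + oil) * 100
= 14.3 / (100 + 14.3) * 100
= 14.3 / 114.3 * 100
= 12.51%

12.51%


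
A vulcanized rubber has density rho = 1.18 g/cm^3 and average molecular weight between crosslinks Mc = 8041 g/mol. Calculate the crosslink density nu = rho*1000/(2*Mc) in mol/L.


nu = rho * 1000 / (2 * Mc)
nu = 1.18 * 1000 / (2 * 8041)
nu = 1180.0 / 16082
nu = 0.0734 mol/L

0.0734 mol/L


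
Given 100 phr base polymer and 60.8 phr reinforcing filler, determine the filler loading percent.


Filler % = filler / (rubber + filler) * 100
= 60.8 / (100 + 60.8) * 100
= 60.8 / 160.8 * 100
= 37.81%

37.81%


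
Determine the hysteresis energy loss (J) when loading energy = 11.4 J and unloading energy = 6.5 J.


Hysteresis loss = loading - unloading
= 11.4 - 6.5
= 4.9 J

4.9 J


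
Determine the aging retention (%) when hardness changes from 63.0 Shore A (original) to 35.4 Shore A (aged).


Retention = aged / original * 100
= 35.4 / 63.0 * 100
= 56.2%

56.2%


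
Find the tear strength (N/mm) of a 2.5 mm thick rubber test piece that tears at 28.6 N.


Tear strength = force / thickness
= 28.6 / 2.5
= 11.44 N/mm

11.44 N/mm


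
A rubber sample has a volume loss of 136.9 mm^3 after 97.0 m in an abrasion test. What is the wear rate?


Rate = volume_loss / distance
= 136.9 / 97.0
= 1.411 mm^3/m

1.411 mm^3/m


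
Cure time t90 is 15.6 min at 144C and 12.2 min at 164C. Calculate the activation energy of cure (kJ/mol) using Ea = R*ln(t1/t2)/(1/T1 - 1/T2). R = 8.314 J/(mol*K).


T1 = 417.15 K, T2 = 437.15 K
1/T1 - 1/T2 = 1.0967e-04
ln(t1/t2) = ln(15.6/12.2) = 0.2458
Ea = 8.314 * 0.2458 / 1.0967e-04 = 18635.7297 J/mol
Ea = 18.64 kJ/mol

18.64 kJ/mol


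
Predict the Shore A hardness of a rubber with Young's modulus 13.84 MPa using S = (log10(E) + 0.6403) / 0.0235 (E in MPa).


log10(E) = 0.0235*S - 0.6403  =>  S = (log10(E) + 0.6403) / 0.0235
log10(13.84) = 1.141136
S = (1.141136 + 0.6403) / 0.0235 = 1.781436 / 0.0235
S = 75.8

Shore A = 75.8


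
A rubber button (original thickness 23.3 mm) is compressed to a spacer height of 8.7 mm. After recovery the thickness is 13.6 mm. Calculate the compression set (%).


CS = (t0 - recovered) / (t0 - ts) * 100
= (23.3 - 13.6) / (23.3 - 8.7) * 100
= 9.7 / 14.6 * 100
= 66.4%

66.4%


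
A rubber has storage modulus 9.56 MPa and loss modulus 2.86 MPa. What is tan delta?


tan delta = E'' / E'
= 2.86 / 9.56
= 0.2992

tan delta = 0.2992


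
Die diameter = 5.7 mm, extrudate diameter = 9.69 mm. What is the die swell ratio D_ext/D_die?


Die swell ratio = D_extrudate / D_die
= 9.69 / 5.7
= 1.7

Die swell = 1.7


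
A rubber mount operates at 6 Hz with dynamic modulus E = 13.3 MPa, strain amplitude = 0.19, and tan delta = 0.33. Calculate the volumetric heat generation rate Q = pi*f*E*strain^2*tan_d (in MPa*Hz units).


Q = pi * f * E * strain^2 * tan_d
= pi * 6 * 13.3 * 0.19^2 * 0.33
= pi * 6 * 13.3 * 0.0361 * 0.33
= 2.9866

Q = 2.9866


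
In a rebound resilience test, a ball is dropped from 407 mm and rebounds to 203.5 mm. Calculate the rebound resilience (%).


Resilience = h_rebound / h_drop * 100
= 203.5 / 407 * 100
= 50.0%

50.0%


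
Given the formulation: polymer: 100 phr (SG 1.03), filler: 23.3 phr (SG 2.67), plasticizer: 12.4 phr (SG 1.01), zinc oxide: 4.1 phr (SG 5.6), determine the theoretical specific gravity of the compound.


Sum of weights = 139.8
Volume contributions:
  polymer: 100/1.03 = 97.0874
  filler: 23.3/2.67 = 8.7266
  plasticizer: 12.4/1.01 = 12.2772
  zinc oxide: 4.1/5.6 = 0.7321
Sum of volumes = 118.8233
SG = 139.8 / 118.8233 = 1.177

SG = 1.177


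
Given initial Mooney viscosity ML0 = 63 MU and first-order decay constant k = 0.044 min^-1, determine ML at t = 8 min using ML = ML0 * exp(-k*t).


ML = ML0 * exp(-k * t)
ML = 63 * exp(-0.044 * 8)
ML = 63 * 0.7033
ML = 44.31 MU

44.31 MU


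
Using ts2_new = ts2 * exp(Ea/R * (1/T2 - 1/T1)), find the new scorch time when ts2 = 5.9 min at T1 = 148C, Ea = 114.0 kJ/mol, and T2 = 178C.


Convert temperatures: T1 = 148 + 273.15 = 421.15 K, T2 = 178 + 273.15 = 451.15 K
ts2_new = 5.9 * exp(114000 / 8.314 * (1/451.15 - 1/421.15))
1/T2 - 1/T1 = -1.5789e-04
ts2_new = 0.68 min

0.68 min


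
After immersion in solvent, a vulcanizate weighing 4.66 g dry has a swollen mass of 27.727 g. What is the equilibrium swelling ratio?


Q = W_swollen / W_dry
Q = 27.727 / 4.66
Q = 5.95

Q = 5.95


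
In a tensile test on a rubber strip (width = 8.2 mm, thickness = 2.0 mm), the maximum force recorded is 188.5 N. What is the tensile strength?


Area = width * thickness = 8.2 * 2.0 = 16.4 mm^2
TS = force / area = 188.5 / 16.4 = 11.49 MPa

11.49 MPa


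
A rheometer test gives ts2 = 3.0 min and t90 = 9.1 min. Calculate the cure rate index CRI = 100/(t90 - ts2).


CRI = 100 / (t90 - ts2)
= 100 / (9.1 - 3.0)
= 100 / 6.1
= 16.39 min^-1

16.39 min^-1


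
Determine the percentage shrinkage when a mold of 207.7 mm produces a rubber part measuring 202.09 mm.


Shrinkage = (mold - part) / mold * 100
= (207.7 - 202.09) / 207.7 * 100
= 5.61 / 207.7 * 100
= 2.7%

2.7%
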